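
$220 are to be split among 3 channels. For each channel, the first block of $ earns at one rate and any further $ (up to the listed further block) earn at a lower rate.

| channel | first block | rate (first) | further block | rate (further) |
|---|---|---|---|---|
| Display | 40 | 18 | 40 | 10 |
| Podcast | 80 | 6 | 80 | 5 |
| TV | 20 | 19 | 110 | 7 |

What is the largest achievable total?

2330

Rank every tier by rate: TV/T1 19 > Display/T1 18 > Display/T2 10 > TV/T2 7 > Podcast/T1 6 > Podcast/T2 5.
TV/T1 (19): +20 ; 200 left.
Display T1 at 18: fill all 40 ; 160 left.
Display T2 at 10: fill all 40 ; 120 left.
TV T2 at 7: fill all 110 ; 10 left.
10 remain; put them into Podcast T1 at 6.
Total = 19×20 + 18×40 + 10×40 + 7×110 + 6×10 = 2330.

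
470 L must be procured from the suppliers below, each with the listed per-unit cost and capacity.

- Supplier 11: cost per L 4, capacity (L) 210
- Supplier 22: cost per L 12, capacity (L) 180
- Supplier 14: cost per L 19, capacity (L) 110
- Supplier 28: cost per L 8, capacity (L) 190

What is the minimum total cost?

3200

Cheapest first:
Take 210 from Supplier 11 at 4 — need 260 more.
Take 190 from Supplier 28 at 8 — need 70 more.
Supplier 22 (12): take the remaining 70 — done.
Supplier 14: unused.
Cost = 210×4 + 190×8 + 70×12 = 3200.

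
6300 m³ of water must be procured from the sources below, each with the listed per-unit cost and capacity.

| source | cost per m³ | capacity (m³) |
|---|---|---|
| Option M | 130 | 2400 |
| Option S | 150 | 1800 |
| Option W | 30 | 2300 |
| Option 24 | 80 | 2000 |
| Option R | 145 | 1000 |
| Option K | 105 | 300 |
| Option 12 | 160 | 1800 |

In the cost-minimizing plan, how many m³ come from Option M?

Fill from the cheapest source first.
Option W (30): use full 2300 — 4000 m³ to go.
Option 24 at 80: take all 2000 m³ — 2000 still needed.
Option K (105): use full 300 — 1700 m³ to go.
Option M at 130: take 1700 of its 2400 — requirement met.
Option R, Option S, Option 12: unused.

1700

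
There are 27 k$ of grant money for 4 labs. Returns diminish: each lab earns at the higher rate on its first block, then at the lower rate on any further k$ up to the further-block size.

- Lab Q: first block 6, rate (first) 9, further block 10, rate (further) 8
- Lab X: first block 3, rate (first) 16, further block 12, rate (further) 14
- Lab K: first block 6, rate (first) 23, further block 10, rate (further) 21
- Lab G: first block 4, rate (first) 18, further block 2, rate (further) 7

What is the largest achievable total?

524

Order all 8 blocks by rate: Lab K/first 23 > Lab K/second 21 > Lab G/first 18 > Lab X/first 16 > Lab X/second 14 > Lab Q/first 9 > Lab Q/second 8 > Lab G/second 7.
Fill Lab K first block (6 at 23) → 21 left.
Lab K/second (21): +10 → 11 left.
Lab G/first (18): +4 → 7 left.
Lab X first at 16: fill all 3 → 4 left.
Lab X second at 14: only 4 left, fill 4.
Total = 23×6 + 21×10 + 18×4 + 16×3 + 14×4 = 524.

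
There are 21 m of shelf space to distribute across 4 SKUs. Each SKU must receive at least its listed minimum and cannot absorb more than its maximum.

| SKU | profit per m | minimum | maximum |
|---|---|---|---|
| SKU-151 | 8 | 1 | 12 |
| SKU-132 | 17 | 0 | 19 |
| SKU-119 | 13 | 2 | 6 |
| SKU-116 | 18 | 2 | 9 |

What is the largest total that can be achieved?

349

Meeting every minimum uses 1+0+2+2 = 5 m, leaving 16.
Order the SKUs by profit per m: SKU-116 18 > SKU-132 17 > SKU-119 13 > SKU-151 8.
SKU-116 takes 7 more to reach its cap of 9 — 9 left.
Only 9 left; SKU-132 takes them to reach 9.
Total = 8×1 + 17×9 + 13×2 + 18×9 = 349.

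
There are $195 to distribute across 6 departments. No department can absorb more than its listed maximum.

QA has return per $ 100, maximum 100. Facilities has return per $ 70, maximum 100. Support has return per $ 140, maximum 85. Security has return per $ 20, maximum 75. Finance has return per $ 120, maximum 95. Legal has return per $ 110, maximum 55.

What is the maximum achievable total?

24950

Order the departments by return per $: Support 140 > Finance 120 > Legal 110 > QA 100 > Facilities 70 > Security 20.
Give Support 85 to hit its cap of 85 ; 110 left.
Finance takes 95 to reach its cap of 95 ; 15 left.
Legal: +15 (room for 55) → 15. Pool exhausted.
Total = 140×85 + 120×95 + 110×15 = 24950.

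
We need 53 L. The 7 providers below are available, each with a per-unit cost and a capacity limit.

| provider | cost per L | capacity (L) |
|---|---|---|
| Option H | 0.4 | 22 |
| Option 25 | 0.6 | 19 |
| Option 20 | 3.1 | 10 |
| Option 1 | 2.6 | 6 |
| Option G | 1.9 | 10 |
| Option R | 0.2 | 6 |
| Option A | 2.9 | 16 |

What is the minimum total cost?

Fill from the cheapest provider first.
Take 6 from Option R at 0.2 → need 47 more.
Option H at 0.4: take all 22 L → 25 still needed.
Option 25 (0.6): use full 19 → 6 L to go.
Option G at 1.9: take 6 of its 10 → requirement met.
Option 1, Option A, Option 20: unused.
Cost = 6×0.2 + 22×0.4 + 19×0.6 + 6×1.9 = 32.8.

32.8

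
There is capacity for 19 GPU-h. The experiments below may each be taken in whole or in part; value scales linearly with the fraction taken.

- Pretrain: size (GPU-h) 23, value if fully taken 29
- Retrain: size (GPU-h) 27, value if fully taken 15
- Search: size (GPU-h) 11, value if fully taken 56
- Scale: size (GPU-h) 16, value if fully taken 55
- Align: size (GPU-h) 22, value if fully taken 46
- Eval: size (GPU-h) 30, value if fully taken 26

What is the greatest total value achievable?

83.5

Sort by value density: Search 56/11≈5.09, Scale 55/16≈3.44, Align 46/22≈2.09, Pretrain 29/23≈1.26, Eval 26/30≈0.867, Retrain 15/27≈0.556.
All 11 GPU-h of Search fit (value 56) — 8 remain.
Only 8 GPU-h remain; take 8/16 of Scale for value 55×8/16 = 27.5.
Total value = 83.5.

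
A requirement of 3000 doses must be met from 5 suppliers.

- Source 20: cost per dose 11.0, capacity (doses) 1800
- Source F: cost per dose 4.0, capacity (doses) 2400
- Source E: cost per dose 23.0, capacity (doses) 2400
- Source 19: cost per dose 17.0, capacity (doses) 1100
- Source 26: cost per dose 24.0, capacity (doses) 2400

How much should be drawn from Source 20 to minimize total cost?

600

Cheapest first:
Take 2400 from Source F at 4.0 → need 600 more.
Source 20 (11.0): take the remaining 600 → done.
Source 19, Source E, Source 26: unused.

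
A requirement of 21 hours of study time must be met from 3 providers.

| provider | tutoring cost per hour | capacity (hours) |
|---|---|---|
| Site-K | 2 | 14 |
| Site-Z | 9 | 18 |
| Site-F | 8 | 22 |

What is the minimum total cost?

84

Use providers in increasing cost order.
Take 14 from Site-K at 2 → need 7 more.
Site-F at 8: take 7 of its 22 → requirement met.
Site-Z: unused.
Cost = 14×2 + 7×8 = 84.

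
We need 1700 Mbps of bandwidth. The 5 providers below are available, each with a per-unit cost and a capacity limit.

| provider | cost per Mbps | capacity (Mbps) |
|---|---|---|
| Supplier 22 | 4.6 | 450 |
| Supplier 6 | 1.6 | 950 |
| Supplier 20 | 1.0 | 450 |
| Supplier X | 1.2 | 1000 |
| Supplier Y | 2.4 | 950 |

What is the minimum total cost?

Use providers in increasing cost order.
Take 450 from Supplier 20 at 1.0 ; need 1250 more.
Supplier X (1.2): use full 1000 ; 250 Mbps to go.
Supplier 6 at 1.6: take 250 of its 950 ; requirement met.
Supplier Y, Supplier 22: unused.
Cost = 450×1.0 + 1000×1.2 + 250×1.6 = 2050.

2050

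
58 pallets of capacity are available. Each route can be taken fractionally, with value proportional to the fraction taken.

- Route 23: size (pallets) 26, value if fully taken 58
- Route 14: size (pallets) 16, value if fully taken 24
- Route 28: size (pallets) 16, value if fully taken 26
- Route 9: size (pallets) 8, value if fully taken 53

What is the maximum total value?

Best value per unit of size first: Route 9 53/8≈6.62, Route 23 58/26≈2.23, Route 28 26/16≈1.62, Route 14 24/16≈1.5.
Route 9: take in full, 8 pallets for value 53 — 50 left.
All 26 pallets of Route 23 fit (value 58) — 24 remain.
Take all of Route 28 (16 pallets, value 26) — 8 pallets left.
Only 8 pallets remain; take 8/16 of Route 14 for value 24×8/16 = 12.
Total value = 149.

149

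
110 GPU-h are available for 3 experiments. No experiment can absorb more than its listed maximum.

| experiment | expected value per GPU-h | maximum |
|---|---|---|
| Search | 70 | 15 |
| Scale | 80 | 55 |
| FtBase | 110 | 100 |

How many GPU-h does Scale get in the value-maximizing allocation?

Rank by expected value per GPU-h: FtBase 110 > Scale 80 > Search 70.
Give FtBase 100 to hit its cap of 100 ; 10 left.
Scale: +10 (room for 55) → 10. Pool exhausted.

10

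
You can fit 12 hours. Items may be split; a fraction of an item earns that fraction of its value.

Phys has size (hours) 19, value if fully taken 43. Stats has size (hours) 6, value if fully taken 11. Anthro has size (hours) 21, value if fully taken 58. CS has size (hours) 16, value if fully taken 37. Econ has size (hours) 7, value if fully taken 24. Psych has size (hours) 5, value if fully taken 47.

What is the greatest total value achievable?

Sort by value density: Psych 47/5≈9.4, Econ 24/7≈3.43, Anthro 58/21≈2.76, CS 37/16≈2.31, Phys 43/19≈2.26, Stats 11/6≈1.83.
Take all of Psych (5 hours, value 47) ; 7 hours left.
Econ: take in full, 7 hours for value 24 ; 0 left.
Total value = 71.

71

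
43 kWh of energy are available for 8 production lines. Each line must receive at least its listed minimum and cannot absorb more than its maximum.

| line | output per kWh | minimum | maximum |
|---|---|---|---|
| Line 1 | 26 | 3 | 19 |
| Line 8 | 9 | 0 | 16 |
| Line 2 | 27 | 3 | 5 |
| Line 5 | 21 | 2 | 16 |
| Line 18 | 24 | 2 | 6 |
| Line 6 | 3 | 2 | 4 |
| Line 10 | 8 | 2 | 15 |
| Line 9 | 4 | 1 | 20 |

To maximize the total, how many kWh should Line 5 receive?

Meeting every minimum uses 3+0+3+2+2+2+2+1 = 15 kWh, leaving 28.
Rank by output per kWh: Line 2 27 > Line 1 26 > Line 18 24 > Line 5 21 > Line 8 9 > Line 10 8 > Line 9 4 > Line 6 3.
Line 2 takes 2 more to reach its cap of 5 → 26 left.
Give Line 1 16 more to hit its cap of 19 → 10 left.
Give Line 18 4 more to hit its cap of 6 → 6 left.
Only 6 left; Line 5 takes them to reach 8.

8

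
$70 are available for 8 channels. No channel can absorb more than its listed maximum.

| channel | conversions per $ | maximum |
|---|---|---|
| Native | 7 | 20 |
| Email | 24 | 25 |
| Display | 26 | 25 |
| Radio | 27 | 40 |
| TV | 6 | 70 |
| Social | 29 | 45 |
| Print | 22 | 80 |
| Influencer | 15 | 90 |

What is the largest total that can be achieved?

1980

Highest conversions per $ first: Social 29 > Radio 27 > Display 26 > Email 24 > Print 22 > Influencer 15 > Native 7 > TV 6.
Social takes 45 to reach its cap of 45 — 25 left.
Only 25 left; Radio takes them to reach 25.
Total = 27×25 + 29×45 = 1980.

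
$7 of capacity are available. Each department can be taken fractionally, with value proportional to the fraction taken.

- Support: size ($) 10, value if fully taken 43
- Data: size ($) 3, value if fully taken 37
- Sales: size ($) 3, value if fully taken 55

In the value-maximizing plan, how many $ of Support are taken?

1

Best value per unit of size first: Sales 55/3≈18.3, Data 37/3≈12.3, Support 43/10≈4.3.
Take all of Sales (3 $, value 55) ; 4 $ left.
Data: take in full, 3 $ for value 37 ; 1 left.
Fill the last 1 $ with part of Support: 1/10 of it earns 4.3.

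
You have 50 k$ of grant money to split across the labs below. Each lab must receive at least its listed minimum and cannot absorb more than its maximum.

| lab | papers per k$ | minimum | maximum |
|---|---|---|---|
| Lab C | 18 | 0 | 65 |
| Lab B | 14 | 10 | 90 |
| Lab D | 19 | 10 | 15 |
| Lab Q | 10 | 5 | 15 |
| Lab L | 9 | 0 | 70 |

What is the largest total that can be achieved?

835

Meeting every minimum uses 0+10+10+5+0 = 25 k$, leaving 25.
Highest papers per k$ first: Lab D 19 > Lab C 18 > Lab B 14 > Lab Q 10 > Lab L 9.
Lab D takes 5 more to reach its cap of 15 ; 20 left.
Lab C: +20 (room for 65) → 20. Pool exhausted.
Total = 18×20 + 14×10 + 19×15 + 10×5 = 835.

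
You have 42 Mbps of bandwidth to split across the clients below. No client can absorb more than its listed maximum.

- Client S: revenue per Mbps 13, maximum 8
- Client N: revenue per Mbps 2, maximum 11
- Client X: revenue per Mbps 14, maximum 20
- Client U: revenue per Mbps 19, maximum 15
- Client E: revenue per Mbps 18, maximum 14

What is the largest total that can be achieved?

719

Highest revenue per Mbps first: Client U 19 > Client E 18 > Client X 14 > Client S 13 > Client N 2.
Client U: +15 to 15 (cap) — 27 left.
Client E: +14 to 14 (cap) — 13 left.
Client X: +13 (room for 20) → 13. Pool exhausted.
Total = 14×13 + 19×15 + 18×14 = 719.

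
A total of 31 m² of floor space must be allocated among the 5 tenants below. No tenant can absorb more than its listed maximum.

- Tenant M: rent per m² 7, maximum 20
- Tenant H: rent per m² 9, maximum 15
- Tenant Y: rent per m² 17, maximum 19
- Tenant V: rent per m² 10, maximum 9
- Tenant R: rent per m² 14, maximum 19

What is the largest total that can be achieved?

Highest rent per m² first: Tenant Y 17 > Tenant R 14 > Tenant V 10 > Tenant H 9 > Tenant M 7.
Tenant Y: +19 to 19 (cap) → 12 left.
Tenant R has room for 19 but only 12 remain, so it gets 12.
Total = 17×19 + 14×12 = 491.

491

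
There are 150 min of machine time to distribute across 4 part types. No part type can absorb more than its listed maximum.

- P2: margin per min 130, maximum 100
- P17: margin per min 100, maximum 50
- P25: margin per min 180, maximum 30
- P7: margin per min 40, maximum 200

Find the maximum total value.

20400

Order the part types by margin per min: P25 180 > P2 130 > P17 100 > P7 40.
P25 takes 30 to reach its cap of 30 — 120 left.
P2 takes 100 to reach its cap of 100 — 20 left.
Only 20 left; P17 takes them to reach 20.
Total = 130×100 + 100×20 + 180×30 = 20400.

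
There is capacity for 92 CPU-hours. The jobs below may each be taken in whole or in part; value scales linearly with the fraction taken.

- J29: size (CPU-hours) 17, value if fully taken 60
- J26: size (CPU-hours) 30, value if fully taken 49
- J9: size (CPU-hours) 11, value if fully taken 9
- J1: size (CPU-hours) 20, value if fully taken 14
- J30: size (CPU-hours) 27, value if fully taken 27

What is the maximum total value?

Best value per unit of size first: J29 60/17≈3.53, J26 49/30≈1.63, J30 27/27≈1, J9 9/11≈0.818, J1 14/20≈0.7.
Take all of J29 (17 CPU-hours, value 60) — 75 CPU-hours left.
Take all of J26 (30 CPU-hours, value 49) — 45 CPU-hours left.
All 27 CPU-hours of J30 fit (value 27) — 18 remain.
Take all of J9 (11 CPU-hours, value 9) — 7 CPU-hours left.
Fill the last 7 CPU-hours with part of J1: 7/20 of it earns 4.9.
Total value = 149.9.

149.9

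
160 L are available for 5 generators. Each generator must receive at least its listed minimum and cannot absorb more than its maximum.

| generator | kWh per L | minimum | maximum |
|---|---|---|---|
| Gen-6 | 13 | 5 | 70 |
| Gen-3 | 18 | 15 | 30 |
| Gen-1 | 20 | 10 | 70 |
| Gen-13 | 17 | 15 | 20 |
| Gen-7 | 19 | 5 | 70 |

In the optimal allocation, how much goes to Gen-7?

Meeting every minimum uses 5+15+10+15+5 = 50 L, leaving 110.
Order the generators by kWh per L: Gen-1 20 > Gen-7 19 > Gen-3 18 > Gen-13 17 > Gen-6 13.
Give Gen-1 60 more to hit its cap of 70 ; 50 left.
Gen-7 has room for 65 more but only 50 remain, so it gets 55.

55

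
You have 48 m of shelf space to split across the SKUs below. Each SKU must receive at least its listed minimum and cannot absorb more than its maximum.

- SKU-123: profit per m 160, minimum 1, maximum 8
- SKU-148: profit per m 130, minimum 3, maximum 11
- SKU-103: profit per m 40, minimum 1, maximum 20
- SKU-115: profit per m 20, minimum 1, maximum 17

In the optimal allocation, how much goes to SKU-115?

Meeting every minimum uses 1+3+1+1 = 6 m, leaving 42.
Rank by profit per m: SKU-123 160 > SKU-148 130 > SKU-103 40 > SKU-115 20.
Give SKU-123 7 more to hit its cap of 8 → 35 left.
SKU-148: +8 to 11 (cap) → 27 left.
SKU-103 takes 19 more to reach its cap of 20 → 8 left.
SKU-115: +8 (room for 16) → 9. Pool exhausted.

9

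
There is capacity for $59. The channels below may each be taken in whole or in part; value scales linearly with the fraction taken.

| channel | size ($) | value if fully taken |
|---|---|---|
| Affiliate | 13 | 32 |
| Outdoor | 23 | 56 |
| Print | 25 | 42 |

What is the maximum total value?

126.64

Sort by value density: Affiliate 32/13≈2.46, Outdoor 56/23≈2.43, Print 42/25≈1.68.
Affiliate: take in full, 13 $ for value 32 ; 46 left.
Outdoor: take in full, 23 $ for value 56 ; 23 left.
23 $ left: a 23/25 share of Print gives 42×23/25 = 38.64.
Total value = 126.64.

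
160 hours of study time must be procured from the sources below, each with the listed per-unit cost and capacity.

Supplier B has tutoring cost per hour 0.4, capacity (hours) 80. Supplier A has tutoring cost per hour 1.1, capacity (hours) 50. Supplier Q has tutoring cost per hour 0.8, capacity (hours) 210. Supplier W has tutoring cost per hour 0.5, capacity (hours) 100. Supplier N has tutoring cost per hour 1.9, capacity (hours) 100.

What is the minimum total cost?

72

Cheapest first:
Take 80 from Supplier B at 0.4 ; need 80 more.
Take 80 from Supplier W at 0.5 to finish.
Supplier Q, Supplier A, Supplier N: unused.
Cost = 80×0.4 + 80×0.5 = 72.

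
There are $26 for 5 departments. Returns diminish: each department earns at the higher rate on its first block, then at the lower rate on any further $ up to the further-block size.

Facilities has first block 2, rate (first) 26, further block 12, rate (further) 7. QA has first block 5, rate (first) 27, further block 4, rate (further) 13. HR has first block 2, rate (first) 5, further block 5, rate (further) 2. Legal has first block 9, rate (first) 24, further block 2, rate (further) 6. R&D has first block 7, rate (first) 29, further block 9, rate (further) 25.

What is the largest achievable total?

687

Rank every tier by rate: R&D/tier1 29 > QA/tier1 27 > Facilities/tier1 26 > R&D/tier2 25 > Legal/tier1 24 > QA/tier2 13 > Facilities/tier2 7 > Legal/tier2 6 > HR/tier1 5 > HR/tier2 2.
Fill R&D tier1 block (7 at 29) → 19 left.
QA tier1 at 27: fill all 5 → 14 left.
Fill Facilities tier1 block (2 at 26) → 12 left.
Fill R&D tier2 block (9 at 25) → 3 left.
3 remain; put them into Legal tier1 at 24.
Total = 29×7 + 27×5 + 26×2 + 25×9 + 24×3 = 687.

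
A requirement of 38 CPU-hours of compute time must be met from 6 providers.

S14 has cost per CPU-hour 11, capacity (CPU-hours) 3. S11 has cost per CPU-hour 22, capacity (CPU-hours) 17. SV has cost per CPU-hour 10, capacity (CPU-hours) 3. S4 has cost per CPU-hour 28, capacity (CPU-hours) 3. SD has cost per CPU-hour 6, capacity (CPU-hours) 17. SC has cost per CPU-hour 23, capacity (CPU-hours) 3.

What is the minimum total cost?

495

Fill from the cheapest provider first.
SD at 6: take all 17 CPU-hours ; 21 still needed.
Take 3 from SV at 10 ; need 18 more.
Take 3 from S14 at 11 ; need 15 more.
Take 15 from S11 at 22 to finish.
SC, S4: unused.
Cost = 17×6 + 3×10 + 3×11 + 15×22 = 495.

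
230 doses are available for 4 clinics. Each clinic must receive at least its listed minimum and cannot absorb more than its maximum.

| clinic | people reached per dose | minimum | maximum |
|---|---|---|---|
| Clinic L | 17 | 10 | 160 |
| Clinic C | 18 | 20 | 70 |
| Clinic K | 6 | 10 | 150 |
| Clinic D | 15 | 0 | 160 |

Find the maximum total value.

Meeting every minimum uses 10+20+10+0 = 40 doses, leaving 190.
Order the clinics by people reached per dose: Clinic C 18 > Clinic L 17 > Clinic D 15 > Clinic K 6.
Clinic C: +50 to 70 (cap) ; 140 left.
Clinic L has room for 150 more but only 140 remain, so it gets 150.
Total = 17×150 + 18×70 + 6×10 = 3870.

3870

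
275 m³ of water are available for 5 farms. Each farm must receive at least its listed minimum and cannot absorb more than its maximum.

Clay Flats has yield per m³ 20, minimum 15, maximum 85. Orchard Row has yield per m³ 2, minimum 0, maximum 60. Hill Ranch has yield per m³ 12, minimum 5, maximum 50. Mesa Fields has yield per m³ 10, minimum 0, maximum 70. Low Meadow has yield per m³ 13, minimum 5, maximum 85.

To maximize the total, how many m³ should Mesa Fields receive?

Meeting every minimum uses 15+0+5+0+5 = 25 m³, leaving 250.
Rank by yield per m³: Clay Flats 20 > Low Meadow 13 > Hill Ranch 12 > Mesa Fields 10 > Orchard Row 2.
Give Clay Flats 70 more to hit its cap of 85 → 180 left.
Low Meadow: +80 to 85 (cap) → 100 left.
Give Hill Ranch 45 more to hit its cap of 50 → 55 left.
Only 55 left; Mesa Fields takes them to reach 55.

55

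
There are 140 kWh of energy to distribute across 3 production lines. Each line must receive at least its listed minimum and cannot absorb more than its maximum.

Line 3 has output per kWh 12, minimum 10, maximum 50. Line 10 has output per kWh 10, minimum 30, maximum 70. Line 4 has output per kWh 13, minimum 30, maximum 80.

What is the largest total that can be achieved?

Meeting every minimum uses 10+30+30 = 70 kWh, leaving 70.
Highest output per kWh first: Line 4 13 > Line 3 12 > Line 10 10.
Line 4: +50 to 80 (cap) ; 20 left.
Line 3: +20 (room for 40) → 30. Pool exhausted.
Total = 12×30 + 10×30 + 13×80 = 1700.

1700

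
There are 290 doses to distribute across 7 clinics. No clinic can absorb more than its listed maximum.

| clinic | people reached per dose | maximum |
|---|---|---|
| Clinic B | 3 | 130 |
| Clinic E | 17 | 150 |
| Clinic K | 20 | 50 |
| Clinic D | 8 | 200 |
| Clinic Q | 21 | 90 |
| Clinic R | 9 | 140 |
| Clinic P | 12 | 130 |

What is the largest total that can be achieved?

Highest people reached per dose first: Clinic Q 21 > Clinic K 20 > Clinic E 17 > Clinic P 12 > Clinic R 9 > Clinic D 8 > Clinic B 3.
Clinic Q takes 90 to reach its cap of 90 — 200 left.
Clinic K: +50 to 50 (cap) — 150 left.
Clinic E: +150 to 150 (cap) — 0 left.
Total = 17×150 + 20×50 + 21×90 = 5440.

5440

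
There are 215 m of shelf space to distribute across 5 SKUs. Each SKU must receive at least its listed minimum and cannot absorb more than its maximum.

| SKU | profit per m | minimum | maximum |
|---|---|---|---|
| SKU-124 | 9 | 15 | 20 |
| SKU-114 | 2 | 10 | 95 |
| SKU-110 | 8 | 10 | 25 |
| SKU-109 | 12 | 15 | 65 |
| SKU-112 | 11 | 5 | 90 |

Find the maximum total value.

Meeting every minimum uses 15+10+10+15+5 = 55 m, leaving 160.
Highest profit per m first: SKU-109 12 > SKU-112 11 > SKU-124 9 > SKU-110 8 > SKU-114 2.
SKU-109: +50 to 65 (cap) — 110 left.
SKU-112 takes 85 more to reach its cap of 90 — 25 left.
Give SKU-124 5 more to hit its cap of 20 — 20 left.
SKU-110: +15 to 25 (cap) — 5 left.
SKU-114 has room for 85 more but only 5 remain, so it gets 15.
Total = 9×20 + 2×15 + 8×25 + 12×65 + 11×90 = 2180.

2180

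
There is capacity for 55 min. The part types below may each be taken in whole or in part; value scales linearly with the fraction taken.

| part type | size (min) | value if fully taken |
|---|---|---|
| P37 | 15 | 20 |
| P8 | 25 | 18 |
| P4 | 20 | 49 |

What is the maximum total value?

83.4

Best value per unit of size first: P4 49/20≈2.45, P37 20/15≈1.33, P8 18/25≈0.72.
All 20 min of P4 fit (value 49) → 35 remain.
All 15 min of P37 fit (value 20) → 20 remain.
Only 20 min remain; take 20/25 of P8 for value 18×20/25 = 14.4.
Total value = 83.4.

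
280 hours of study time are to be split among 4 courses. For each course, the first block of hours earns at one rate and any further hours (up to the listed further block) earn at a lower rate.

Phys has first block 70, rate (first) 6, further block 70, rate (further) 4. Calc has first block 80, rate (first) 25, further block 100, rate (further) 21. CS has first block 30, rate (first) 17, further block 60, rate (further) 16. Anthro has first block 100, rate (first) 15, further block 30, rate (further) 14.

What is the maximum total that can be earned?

5720

Order all 8 blocks by rate: Calc/T1 25 > Calc/T2 21 > CS/T1 17 > CS/T2 16 > Anthro/T1 15 > Anthro/T2 14 > Phys/T1 6 > Phys/T2 4.
Fill Calc T1 block (80 at 25) ; 200 left.
Fill Calc T2 block (100 at 21) ; 100 left.
CS T1 at 17: fill all 30 ; 70 left.
CS/T2 (16): +60 ; 10 left.
10 remain; put them into Anthro T1 at 15.
Total = 25×80 + 21×100 + 17×30 + 16×60 + 15×10 = 5720.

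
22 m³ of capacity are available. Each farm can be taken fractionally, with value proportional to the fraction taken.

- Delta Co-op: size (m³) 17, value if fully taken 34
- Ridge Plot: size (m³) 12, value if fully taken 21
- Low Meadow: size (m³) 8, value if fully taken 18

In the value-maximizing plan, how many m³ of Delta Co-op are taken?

Sort by value density: Low Meadow 18/8≈2.25, Delta Co-op 34/17≈2, Ridge Plot 21/12≈1.75.
All 8 m³ of Low Meadow fit (value 18) ; 14 remain.
Only 14 m³ remain; take 14/17 of Delta Co-op for value 34×14/17 = 28.

14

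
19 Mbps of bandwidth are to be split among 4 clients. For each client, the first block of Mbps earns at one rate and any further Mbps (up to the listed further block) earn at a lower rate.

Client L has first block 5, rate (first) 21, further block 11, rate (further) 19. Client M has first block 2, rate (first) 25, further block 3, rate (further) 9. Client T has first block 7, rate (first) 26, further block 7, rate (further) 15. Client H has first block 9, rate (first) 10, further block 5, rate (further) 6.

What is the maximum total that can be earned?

Rank every tier by rate: Client T/T1 26 > Client M/T1 25 > Client L/T1 21 > Client L/T2 19 > Client T/T2 15 > Client H/T1 10 > Client M/T2 9 > Client H/T2 6.
Fill Client T T1 block (7 at 26) ; 12 left.
Client M T1 at 25: fill all 2 ; 10 left.
Client L/T1 (21): +5 ; 5 left.
5 remain; put them into Client L T2 at 19.
Total = 26×7 + 25×2 + 21×5 + 19×5 = 432.

432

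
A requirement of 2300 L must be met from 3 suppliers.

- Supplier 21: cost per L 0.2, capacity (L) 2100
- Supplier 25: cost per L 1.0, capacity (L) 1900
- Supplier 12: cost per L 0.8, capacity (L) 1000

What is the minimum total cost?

Fill from the cheapest supplier first.
Supplier 21 (0.2): use full 2100 ; 200 L to go.
Supplier 12 (0.8): take the remaining 200 ; done.
Supplier 25: unused.
Cost = 2100×0.2 + 200×0.8 = 580.

580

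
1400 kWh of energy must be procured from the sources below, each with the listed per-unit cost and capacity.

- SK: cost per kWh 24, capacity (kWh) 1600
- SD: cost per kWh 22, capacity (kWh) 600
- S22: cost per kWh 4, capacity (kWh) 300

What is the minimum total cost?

26400

Fill from the cheapest source first.
S22 (4): use full 300 → 1100 kWh to go.
SD (22): use full 600 → 500 kWh to go.
SK (24): take the remaining 500 → done.
Cost = 300×4 + 600×22 + 500×24 = 26400.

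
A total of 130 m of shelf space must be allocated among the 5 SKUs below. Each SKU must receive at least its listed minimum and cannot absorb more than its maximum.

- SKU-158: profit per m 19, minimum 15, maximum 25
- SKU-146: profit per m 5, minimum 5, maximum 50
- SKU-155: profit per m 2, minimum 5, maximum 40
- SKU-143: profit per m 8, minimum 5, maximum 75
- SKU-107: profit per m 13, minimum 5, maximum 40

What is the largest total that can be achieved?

Meeting every minimum uses 15+5+5+5+5 = 35 m, leaving 95.
Order the SKUs by profit per m: SKU-158 19 > SKU-107 13 > SKU-143 8 > SKU-146 5 > SKU-155 2.
SKU-158: +10 to 25 (cap) ; 85 left.
SKU-107 takes 35 more to reach its cap of 40 ; 50 left.
SKU-143: +50 (room for 70) → 55. Pool exhausted.
Total = 19×25 + 5×5 + 2×5 + 8×55 + 13×40 = 1470.

1470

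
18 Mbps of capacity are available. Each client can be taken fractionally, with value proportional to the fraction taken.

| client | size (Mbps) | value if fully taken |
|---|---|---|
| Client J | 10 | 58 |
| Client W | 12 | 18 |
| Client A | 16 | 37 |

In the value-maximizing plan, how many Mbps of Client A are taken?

8

Best value per unit of size first: Client J 58/10≈5.8, Client A 37/16≈2.31, Client W 18/12≈1.5.
Take all of Client J (10 Mbps, value 58) — 8 Mbps left.
8 Mbps left: a 8/16 share of Client A gives 37×8/16 = 18.5.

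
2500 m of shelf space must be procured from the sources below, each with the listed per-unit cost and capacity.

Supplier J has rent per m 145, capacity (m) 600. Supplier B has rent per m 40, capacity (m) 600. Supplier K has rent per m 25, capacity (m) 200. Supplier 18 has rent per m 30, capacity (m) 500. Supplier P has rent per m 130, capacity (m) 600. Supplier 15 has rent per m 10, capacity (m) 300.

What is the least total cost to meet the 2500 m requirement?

Cheapest first:
Supplier 15 at 10: take all 300 m → 2200 still needed.
Take 200 from Supplier K at 25 → need 2000 more.
Supplier 18 (30): use full 500 → 1500 m to go.
Supplier B at 40: take all 600 m → 900 still needed.
Supplier P (130): use full 600 → 300 m to go.
Supplier J at 145: take 300 of its 600 → requirement met.
Cost = 300×10 + 200×25 + 500×30 + 600×40 + 600×130 + 300×145 = 168500.

168500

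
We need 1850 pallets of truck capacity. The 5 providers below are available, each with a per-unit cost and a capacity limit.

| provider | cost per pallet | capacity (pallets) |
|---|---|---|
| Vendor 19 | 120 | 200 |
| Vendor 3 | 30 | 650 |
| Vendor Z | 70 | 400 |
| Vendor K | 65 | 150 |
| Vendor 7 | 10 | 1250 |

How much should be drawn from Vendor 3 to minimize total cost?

600

Use providers in increasing cost order.
Vendor 7 (10): use full 1250 → 600 pallets to go.
Take 600 from Vendor 3 at 30 to finish.
Vendor K, Vendor Z, Vendor 19: unused.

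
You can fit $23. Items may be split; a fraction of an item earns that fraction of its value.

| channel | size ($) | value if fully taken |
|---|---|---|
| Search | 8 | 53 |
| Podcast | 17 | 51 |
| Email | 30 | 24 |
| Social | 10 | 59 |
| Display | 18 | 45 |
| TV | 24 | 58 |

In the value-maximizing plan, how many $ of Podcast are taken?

Best value per unit of size first: Search 53/8≈6.62, Social 59/10≈5.9, Podcast 51/17≈3, Display 45/18≈2.5, TV 58/24≈2.42, Email 24/30≈0.8.
Take all of Search (8 $, value 53) — 15 $ left.
Take all of Social (10 $, value 59) — 5 $ left.
5 $ left: a 5/17 share of Podcast gives 51×5/17 = 15.

5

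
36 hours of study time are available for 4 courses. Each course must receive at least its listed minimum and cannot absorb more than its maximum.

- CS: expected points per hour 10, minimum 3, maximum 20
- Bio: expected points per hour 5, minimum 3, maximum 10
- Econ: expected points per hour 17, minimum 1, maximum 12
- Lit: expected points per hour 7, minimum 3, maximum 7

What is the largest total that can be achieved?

420

Meeting every minimum uses 3+3+1+3 = 10 hours, leaving 26.
Highest expected points per hour first: Econ 17 > CS 10 > Lit 7 > Bio 5.
Econ takes 11 more to reach its cap of 12 ; 15 left.
Only 15 left; CS takes them to reach 18.
Total = 10×18 + 5×3 + 17×12 + 7×3 = 420.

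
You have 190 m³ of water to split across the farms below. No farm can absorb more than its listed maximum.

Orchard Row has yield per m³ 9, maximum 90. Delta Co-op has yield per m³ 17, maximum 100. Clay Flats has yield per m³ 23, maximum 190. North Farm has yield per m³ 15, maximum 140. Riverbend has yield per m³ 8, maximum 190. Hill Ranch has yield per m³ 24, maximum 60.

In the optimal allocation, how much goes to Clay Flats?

Order the farms by yield per m³: Hill Ranch 24 > Clay Flats 23 > Delta Co-op 17 > North Farm 15 > Orchard Row 9 > Riverbend 8.
Give Hill Ranch 60 to hit its cap of 60 → 130 left.
Only 130 left; Clay Flats takes them to reach 130.

130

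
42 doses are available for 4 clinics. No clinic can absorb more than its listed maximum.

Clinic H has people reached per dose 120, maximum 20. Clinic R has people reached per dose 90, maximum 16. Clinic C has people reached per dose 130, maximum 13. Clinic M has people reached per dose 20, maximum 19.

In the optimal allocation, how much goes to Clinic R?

Rank by people reached per dose: Clinic C 130 > Clinic H 120 > Clinic R 90 > Clinic M 20.
Clinic C takes 13 to reach its cap of 13 → 29 left.
Clinic H takes 20 to reach its cap of 20 → 9 left.
Clinic R has room for 16 but only 9 remain, so it gets 9.

9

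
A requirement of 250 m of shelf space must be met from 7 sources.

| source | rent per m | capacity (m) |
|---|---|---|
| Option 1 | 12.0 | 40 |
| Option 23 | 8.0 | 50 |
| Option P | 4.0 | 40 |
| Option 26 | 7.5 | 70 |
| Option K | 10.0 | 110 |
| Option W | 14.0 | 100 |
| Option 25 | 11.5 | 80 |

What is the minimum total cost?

1985

Use sources in increasing cost order.
Option P (4.0): use full 40 ; 210 m to go.
Option 26 (7.5): use full 70 ; 140 m to go.
Option 23 (8.0): use full 50 ; 90 m to go.
Take 90 from Option K at 10.0 to finish.
Option 25, Option 1, Option W: unused.
Cost = 40×4.0 + 70×7.5 + 50×8.0 + 90×10.0 = 1985.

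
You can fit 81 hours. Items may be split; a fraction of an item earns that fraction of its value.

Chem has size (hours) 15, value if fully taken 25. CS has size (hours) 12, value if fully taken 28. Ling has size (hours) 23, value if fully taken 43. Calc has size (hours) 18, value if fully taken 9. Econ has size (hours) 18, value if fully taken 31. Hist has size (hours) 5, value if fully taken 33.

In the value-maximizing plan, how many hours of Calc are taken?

Best value per unit of size first: Hist 33/5≈6.6, CS 28/12≈2.33, Ling 43/23≈1.87, Econ 31/18≈1.72, Chem 25/15≈1.67, Calc 9/18≈0.5.
Take all of Hist (5 hours, value 33) ; 76 hours left.
Take all of CS (12 hours, value 28) ; 64 hours left.
All 23 hours of Ling fit (value 43) ; 41 remain.
All 18 hours of Econ fit (value 31) ; 23 remain.
Take all of Chem (15 hours, value 25) ; 8 hours left.
8 hours left: a 8/18 share of Calc gives 9×8/18 = 4.

8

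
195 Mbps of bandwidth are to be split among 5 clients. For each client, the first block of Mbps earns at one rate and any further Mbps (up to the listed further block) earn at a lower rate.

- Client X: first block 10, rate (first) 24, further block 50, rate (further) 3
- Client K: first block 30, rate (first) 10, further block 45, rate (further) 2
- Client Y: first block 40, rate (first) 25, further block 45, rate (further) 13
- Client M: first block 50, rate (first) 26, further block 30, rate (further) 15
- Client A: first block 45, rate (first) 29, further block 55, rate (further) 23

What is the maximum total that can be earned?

Order all 10 blocks by rate: Client A/tier1 29 > Client M/tier1 26 > Client Y/tier1 25 > Client X/tier1 24 > Client A/tier2 23 > Client M/tier2 15 > Client Y/tier2 13 > Client K/tier1 10 > Client X/tier2 3 > Client K/tier2 2.
Client A/tier1 (29): +45 — 150 left.
Fill Client M tier1 block (50 at 26) — 100 left.
Client Y/tier1 (25): +40 — 60 left.
Fill Client X tier1 block (10 at 24) — 50 left.
Client A tier2 at 23: only 50 left, fill 50.
Total = 29×45 + 26×50 + 25×40 + 24×10 + 23×50 = 4995.

4995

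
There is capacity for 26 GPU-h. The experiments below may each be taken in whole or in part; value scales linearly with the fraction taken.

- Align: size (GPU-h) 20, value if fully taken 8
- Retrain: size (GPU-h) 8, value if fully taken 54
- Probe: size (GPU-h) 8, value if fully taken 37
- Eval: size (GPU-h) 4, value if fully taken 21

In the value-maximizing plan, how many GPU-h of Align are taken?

6

Best value per unit of size first: Retrain 54/8≈6.75, Eval 21/4≈5.25, Probe 37/8≈4.62, Align 8/20≈0.4.
Take all of Retrain (8 GPU-h, value 54) — 18 GPU-h left.
Take all of Eval (4 GPU-h, value 21) — 14 GPU-h left.
All 8 GPU-h of Probe fit (value 37) — 6 remain.
Only 6 GPU-h remain; take 6/20 of Align for value 8×6/20 = 2.4.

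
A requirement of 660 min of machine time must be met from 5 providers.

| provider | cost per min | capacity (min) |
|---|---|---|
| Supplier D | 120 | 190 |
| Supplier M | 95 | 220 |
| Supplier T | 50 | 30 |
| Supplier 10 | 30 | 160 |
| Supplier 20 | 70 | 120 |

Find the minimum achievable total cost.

Use providers in increasing cost order.
Supplier 10 (30): use full 160 → 500 min to go.
Supplier T at 50: take all 30 min → 470 still needed.
Take 120 from Supplier 20 at 70 → need 350 more.
Supplier M (95): use full 220 → 130 min to go.
Supplier D (120): take the remaining 130 → done.
Cost = 160×30 + 30×50 + 120×70 + 220×95 + 130×120 = 51200.

51200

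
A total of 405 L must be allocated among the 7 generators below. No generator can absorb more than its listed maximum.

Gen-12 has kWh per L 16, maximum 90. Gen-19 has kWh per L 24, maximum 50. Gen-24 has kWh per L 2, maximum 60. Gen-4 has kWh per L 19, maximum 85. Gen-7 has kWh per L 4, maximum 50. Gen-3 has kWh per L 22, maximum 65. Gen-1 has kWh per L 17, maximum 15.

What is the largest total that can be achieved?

Rank by kWh per L: Gen-19 24 > Gen-3 22 > Gen-4 19 > Gen-1 17 > Gen-12 16 > Gen-7 4 > Gen-24 2.
Give Gen-19 50 to hit its cap of 50 ; 355 left.
Gen-3: +65 to 65 (cap) ; 290 left.
Gen-4: +85 to 85 (cap) ; 205 left.
Give Gen-1 15 to hit its cap of 15 ; 190 left.
Gen-12: +90 to 90 (cap) ; 100 left.
Gen-7: +50 to 50 (cap) ; 50 left.
Gen-24: +50 (room for 60) → 50. Pool exhausted.
Total = 16×90 + 24×50 + 2×50 + 19×85 + 4×50 + 22×65 + 17×15 = 6240.

6240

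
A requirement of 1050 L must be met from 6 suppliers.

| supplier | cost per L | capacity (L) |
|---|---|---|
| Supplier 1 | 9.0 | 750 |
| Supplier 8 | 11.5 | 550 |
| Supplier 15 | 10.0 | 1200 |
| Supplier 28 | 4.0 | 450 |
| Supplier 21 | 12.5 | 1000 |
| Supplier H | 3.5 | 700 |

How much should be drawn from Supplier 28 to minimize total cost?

350

Cheapest first:
Supplier H (3.5): use full 700 — 350 L to go.
Take 350 from Supplier 28 at 4.0 to finish.
Supplier 1, Supplier 15, Supplier 8, Supplier 21: unused.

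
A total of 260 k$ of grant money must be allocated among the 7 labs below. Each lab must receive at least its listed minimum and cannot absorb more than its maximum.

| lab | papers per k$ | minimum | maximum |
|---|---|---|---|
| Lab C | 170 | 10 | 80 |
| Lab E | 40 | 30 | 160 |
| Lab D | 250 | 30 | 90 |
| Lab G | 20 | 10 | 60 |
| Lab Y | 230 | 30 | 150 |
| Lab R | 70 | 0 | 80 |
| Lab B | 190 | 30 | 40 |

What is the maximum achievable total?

Meeting every minimum uses 10+30+30+10+30+0+30 = 140 k$, leaving 120.
Order the labs by papers per k$: Lab D 250 > Lab Y 230 > Lab B 190 > Lab C 170 > Lab R 70 > Lab E 40 > Lab G 20.
Give Lab D 60 more to hit its cap of 90 — 60 left.
Lab Y: +60 (room for 120) → 90. Pool exhausted.
Total = 170×10 + 40×30 + 250×90 + 20×10 + 230×90 + 190×30 = 52000.

52000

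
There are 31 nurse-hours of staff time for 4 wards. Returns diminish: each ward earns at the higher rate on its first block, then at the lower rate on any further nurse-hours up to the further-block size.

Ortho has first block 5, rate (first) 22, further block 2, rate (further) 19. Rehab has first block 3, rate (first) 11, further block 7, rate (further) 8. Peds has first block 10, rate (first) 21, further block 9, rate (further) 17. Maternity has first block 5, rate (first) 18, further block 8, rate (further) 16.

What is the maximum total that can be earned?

Order all 8 blocks by rate: Ortho/tier1 22 > Peds/tier1 21 > Ortho/tier2 19 > Maternity/tier1 18 > Peds/tier2 17 > Maternity/tier2 16 > Rehab/tier1 11 > Rehab/tier2 8.
Ortho tier1 at 22: fill all 5 → 26 left.
Fill Peds tier1 block (10 at 21) → 16 left.
Fill Ortho tier2 block (2 at 19) → 14 left.
Fill Maternity tier1 block (5 at 18) → 9 left.
Fill Peds tier2 block (9 at 17) → 0 left.
Total = 22×5 + 21×10 + 19×2 + 18×5 + 17×9 = 601.

601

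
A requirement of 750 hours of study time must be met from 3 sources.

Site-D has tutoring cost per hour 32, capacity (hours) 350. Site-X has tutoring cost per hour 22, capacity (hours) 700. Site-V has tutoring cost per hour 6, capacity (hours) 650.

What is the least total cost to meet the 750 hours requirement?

6100

Cheapest first:
Site-V (6): use full 650 → 100 hours to go.
Site-X (22): take the remaining 100 → done.
Site-D: unused.
Cost = 650×6 + 100×22 = 6100.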